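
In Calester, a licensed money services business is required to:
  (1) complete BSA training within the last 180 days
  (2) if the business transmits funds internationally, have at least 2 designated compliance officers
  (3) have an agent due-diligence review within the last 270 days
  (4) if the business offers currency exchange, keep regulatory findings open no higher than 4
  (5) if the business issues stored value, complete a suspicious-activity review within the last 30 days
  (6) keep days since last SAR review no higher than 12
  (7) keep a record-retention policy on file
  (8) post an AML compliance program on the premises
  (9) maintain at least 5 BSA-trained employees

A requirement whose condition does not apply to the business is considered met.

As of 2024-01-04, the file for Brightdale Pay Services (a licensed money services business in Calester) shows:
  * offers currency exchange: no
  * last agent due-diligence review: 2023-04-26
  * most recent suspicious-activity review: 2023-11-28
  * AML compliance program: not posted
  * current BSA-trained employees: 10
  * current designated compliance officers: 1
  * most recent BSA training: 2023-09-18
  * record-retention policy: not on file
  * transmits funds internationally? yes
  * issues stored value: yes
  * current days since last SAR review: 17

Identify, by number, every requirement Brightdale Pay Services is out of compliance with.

1. BSA training 108 days ago vs limit 180 → met
2. condition 'transmits funds internationally' holds; designated compliance officers 1 < 2 → not met
3. agent due-diligence review 253 days ago vs limit 270 → met
4. condition 'offers currency exchange' does not hold → requirement n/a → met
5. condition 'issues stored value' holds; suspicious-activity review 37 days ago vs limit 30 → not met
6. days since last SAR review 17 > 12 → not met
7. record-retention policy absent → not met
8. AML compliance program absent → not met
9. BSA-trained employees 10 ≥ 5 → met
Not met: 2, 5, 6, 7, 8

2, 5, 6, 7, 8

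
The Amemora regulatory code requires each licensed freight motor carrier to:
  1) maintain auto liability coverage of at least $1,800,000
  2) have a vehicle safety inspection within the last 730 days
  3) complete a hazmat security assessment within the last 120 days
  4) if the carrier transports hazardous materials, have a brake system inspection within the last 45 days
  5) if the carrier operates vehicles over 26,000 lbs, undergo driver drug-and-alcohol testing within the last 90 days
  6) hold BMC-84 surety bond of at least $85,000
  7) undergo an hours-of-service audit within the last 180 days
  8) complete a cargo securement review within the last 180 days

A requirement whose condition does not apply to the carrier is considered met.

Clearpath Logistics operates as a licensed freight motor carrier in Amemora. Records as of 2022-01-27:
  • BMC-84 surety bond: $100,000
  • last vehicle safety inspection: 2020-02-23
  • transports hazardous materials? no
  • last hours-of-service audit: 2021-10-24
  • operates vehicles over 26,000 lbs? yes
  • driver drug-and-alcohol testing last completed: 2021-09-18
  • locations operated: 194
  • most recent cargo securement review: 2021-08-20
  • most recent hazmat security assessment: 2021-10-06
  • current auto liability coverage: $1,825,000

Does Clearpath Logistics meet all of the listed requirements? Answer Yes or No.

No

1. auto liability coverage $1,825,000 ≥ $1,800,000 → met
2. vehicle safety inspection 704 days ago vs limit 730 → met
3. hazmat security assessment 113 days ago vs limit 120 → met
4. condition 'transports hazardous materials' does not hold → requirement n/a → met
5. condition 'operates vehicles over 26,000 lbs' holds; driver drug-and-alcohol testing 131 days ago vs limit 90 → not met
6. BMC-84 surety bond $100,000 ≥ $85,000 → met
7. hours-of-service audit 95 days ago vs limit 180 → met
8. cargo securement review 160 days ago vs limit 180 → met
Not met: 5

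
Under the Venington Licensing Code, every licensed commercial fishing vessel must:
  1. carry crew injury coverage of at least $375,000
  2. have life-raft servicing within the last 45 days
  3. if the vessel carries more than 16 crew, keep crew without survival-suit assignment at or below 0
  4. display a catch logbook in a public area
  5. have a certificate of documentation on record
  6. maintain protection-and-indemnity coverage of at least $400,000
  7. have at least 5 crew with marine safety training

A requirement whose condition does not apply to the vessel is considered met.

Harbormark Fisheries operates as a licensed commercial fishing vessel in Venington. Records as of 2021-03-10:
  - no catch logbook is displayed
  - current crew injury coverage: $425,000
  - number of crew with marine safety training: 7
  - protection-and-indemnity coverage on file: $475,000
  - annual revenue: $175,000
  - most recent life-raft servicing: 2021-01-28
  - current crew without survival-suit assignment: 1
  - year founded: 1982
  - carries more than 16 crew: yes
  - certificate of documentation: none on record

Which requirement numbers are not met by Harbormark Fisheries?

1. crew injury coverage $425,000 ≥ $375,000 → met
2. life-raft servicing 41 days ago vs limit 45 → met
3. condition 'carries more than 16 crew' holds; crew without survival-suit assignment 1 > 0 → not met
4. catch logbook absent → not met
5. certificate of documentation absent → not met
6. protection-and-indemnity coverage $475,000 ≥ $400,000 → met
7. crew with marine safety training 7 ≥ 5 → met
Not met: 3, 4, 5

3, 4, 5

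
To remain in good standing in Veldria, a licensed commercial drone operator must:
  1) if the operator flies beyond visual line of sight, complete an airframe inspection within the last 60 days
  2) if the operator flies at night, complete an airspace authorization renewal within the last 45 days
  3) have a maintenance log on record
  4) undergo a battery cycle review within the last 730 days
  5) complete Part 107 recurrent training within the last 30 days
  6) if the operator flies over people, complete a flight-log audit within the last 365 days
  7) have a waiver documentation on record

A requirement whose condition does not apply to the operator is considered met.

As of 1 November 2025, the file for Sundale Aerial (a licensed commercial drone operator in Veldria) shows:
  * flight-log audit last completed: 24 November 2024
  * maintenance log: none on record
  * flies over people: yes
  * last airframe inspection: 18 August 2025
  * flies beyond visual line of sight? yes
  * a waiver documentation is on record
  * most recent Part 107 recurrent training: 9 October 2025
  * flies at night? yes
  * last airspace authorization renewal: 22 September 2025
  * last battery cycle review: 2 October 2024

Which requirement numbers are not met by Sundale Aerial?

1, 3

1. condition 'flies beyond visual line of sight' holds; airframe inspection 75 days ago vs limit 60 → not met
2. condition 'flies at night' holds; airspace authorization renewal 40 days ago vs limit 45 → met
3. maintenance log absent → not met
4. battery cycle review 395 days ago vs limit 730 → met
5. Part 107 recurrent training 23 days ago vs limit 30 → met
6. condition 'flies over people' holds; flight-log audit 342 days ago vs limit 365 → met
7. waiver documentation present → met
Not met: 1, 3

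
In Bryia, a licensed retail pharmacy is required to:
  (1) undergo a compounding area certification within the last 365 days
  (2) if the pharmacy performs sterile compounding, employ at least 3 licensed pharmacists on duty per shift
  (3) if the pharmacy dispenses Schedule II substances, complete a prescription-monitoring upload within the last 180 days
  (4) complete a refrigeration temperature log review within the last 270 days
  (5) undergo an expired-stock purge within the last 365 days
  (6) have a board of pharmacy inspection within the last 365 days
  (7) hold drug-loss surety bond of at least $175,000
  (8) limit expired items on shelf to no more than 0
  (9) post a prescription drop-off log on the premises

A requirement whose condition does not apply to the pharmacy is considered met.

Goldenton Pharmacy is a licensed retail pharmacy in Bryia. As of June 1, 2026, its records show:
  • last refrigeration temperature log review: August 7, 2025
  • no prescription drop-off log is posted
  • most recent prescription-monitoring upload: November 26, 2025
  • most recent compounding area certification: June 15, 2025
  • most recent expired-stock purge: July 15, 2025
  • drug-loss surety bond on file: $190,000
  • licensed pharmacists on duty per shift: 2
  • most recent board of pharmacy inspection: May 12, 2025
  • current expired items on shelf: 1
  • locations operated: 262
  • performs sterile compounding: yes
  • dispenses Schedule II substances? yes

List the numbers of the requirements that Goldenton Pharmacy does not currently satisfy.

1. compounding area certification 351 days ago vs limit 365 → met
2. condition 'performs sterile compounding' holds; licensed pharmacists on duty per shift 2 < 3 → not met
3. condition 'dispenses Schedule II substances' holds; prescription-monitoring upload 187 days ago vs limit 180 → not met
4. refrigeration temperature log review 298 days ago vs limit 270 → not met
5. expired-stock purge 321 days ago vs limit 365 → met
6. board of pharmacy inspection 385 days ago vs limit 365 → not met
7. drug-loss surety bond $190,000 ≥ $175,000 → met
8. expired items on shelf 1 > 0 → not met
9. prescription drop-off log absent → not met
Not met: 2, 3, 4, 6, 8, 9

2, 3, 4, 6, 8, 9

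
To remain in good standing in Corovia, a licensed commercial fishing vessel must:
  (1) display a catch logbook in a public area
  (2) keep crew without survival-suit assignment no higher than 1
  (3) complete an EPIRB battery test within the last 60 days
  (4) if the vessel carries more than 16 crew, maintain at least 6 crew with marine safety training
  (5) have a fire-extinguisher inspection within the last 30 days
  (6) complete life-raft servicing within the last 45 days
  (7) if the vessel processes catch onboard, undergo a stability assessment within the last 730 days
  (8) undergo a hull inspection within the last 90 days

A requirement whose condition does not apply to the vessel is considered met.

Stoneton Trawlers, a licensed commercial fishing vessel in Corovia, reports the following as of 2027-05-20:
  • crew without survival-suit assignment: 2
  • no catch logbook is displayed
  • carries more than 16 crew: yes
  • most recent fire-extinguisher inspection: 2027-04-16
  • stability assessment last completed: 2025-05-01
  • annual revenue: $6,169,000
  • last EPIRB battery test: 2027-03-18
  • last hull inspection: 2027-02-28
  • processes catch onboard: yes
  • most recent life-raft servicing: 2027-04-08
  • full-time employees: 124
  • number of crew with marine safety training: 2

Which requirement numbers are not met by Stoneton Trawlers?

1. catch logbook absent → not met
2. crew without survival-suit assignment 2 > 1 → not met
3. EPIRB battery test 63 days ago vs limit 60 → not met
4. condition 'carries more than 16 crew' holds; crew with marine safety training 2 < 6 → not met
5. fire-extinguisher inspection 34 days ago vs limit 30 → not met
6. life-raft servicing 42 days ago vs limit 45 → met
7. condition 'processes catch onboard' holds; stability assessment 749 days ago vs limit 730 → not met
8. hull inspection 81 days ago vs limit 90 → met
Not met: 1, 2, 3, 4, 5, 7

1, 2, 3, 4, 5, 7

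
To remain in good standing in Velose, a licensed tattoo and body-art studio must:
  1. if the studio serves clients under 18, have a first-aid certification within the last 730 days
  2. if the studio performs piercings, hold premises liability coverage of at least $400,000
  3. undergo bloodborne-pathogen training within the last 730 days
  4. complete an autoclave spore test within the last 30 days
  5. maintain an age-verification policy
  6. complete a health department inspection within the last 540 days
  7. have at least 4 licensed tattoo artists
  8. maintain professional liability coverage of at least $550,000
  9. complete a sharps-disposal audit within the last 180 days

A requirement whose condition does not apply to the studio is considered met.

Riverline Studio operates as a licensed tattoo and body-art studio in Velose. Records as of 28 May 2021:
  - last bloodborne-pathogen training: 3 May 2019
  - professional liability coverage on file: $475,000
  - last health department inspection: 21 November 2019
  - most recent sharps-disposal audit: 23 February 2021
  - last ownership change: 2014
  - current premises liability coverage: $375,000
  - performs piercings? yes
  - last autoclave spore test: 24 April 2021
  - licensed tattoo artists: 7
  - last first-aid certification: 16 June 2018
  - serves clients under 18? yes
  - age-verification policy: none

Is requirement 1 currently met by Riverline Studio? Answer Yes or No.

No

1. condition 'serves clients under 18' holds; first-aid certification 1077 days ago vs limit 730 → not met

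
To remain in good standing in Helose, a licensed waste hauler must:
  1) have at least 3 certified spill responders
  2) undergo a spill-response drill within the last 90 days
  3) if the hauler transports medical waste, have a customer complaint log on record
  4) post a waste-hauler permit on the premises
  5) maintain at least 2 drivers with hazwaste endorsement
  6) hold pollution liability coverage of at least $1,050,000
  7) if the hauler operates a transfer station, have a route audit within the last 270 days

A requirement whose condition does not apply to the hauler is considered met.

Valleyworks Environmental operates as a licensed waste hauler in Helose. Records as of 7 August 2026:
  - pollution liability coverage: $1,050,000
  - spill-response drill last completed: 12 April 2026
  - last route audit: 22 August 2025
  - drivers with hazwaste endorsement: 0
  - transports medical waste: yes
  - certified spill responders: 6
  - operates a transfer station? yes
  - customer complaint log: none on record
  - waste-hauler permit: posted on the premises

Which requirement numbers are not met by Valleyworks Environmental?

2, 3, 5, 7

1. certified spill responders 6 ≥ 3 → met
2. spill-response drill 117 days ago vs limit 90 → not met
3. condition 'transports medical waste' holds; customer complaint log absent → not met
4. waste-hauler permit present → met
5. drivers with hazwaste endorsement 0 < 2 → not met
6. pollution liability coverage $1,050,000 ≥ $1,050,000 → met
7. condition 'operates a transfer station' holds; route audit 350 days ago vs limit 270 → not met
Not met: 2, 3, 5, 7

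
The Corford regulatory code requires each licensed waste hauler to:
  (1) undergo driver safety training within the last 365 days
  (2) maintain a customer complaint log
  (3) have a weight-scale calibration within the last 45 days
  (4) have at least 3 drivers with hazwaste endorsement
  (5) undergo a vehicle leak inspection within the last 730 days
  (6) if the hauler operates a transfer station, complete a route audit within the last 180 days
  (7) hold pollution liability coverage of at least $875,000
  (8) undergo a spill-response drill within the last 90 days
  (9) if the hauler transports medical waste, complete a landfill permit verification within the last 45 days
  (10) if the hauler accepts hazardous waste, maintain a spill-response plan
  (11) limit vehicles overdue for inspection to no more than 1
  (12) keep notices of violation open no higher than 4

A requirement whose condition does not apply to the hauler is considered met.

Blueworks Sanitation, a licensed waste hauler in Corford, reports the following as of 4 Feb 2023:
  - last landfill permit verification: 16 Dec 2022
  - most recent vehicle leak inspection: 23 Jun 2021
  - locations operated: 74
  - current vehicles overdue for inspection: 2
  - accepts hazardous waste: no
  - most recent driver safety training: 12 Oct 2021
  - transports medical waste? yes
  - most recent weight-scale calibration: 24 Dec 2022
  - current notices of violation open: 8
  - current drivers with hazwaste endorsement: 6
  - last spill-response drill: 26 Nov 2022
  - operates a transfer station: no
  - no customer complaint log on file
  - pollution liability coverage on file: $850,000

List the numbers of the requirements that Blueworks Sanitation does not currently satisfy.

1. driver safety training 480 days ago vs limit 365 → not met
2. customer complaint log absent → not met
3. weight-scale calibration 42 days ago vs limit 45 → met
4. drivers with hazwaste endorsement 6 ≥ 3 → met
5. vehicle leak inspection 591 days ago vs limit 730 → met
6. condition 'operates a transfer station' does not hold → requirement n/a → met
7. pollution liability coverage $850,000 < $875,000 → not met
8. spill-response drill 70 days ago vs limit 90 → met
9. condition 'transports medical waste' holds; landfill permit verification 50 days ago vs limit 45 → not met
10. condition 'accepts hazardous waste' does not hold → requirement n/a → met
11. vehicles overdue for inspection 2 > 1 → not met
12. notices of violation open 8 > 4 → not met
Not met: 1, 2, 7, 9, 11, 12

1, 2, 7, 9, 11, 12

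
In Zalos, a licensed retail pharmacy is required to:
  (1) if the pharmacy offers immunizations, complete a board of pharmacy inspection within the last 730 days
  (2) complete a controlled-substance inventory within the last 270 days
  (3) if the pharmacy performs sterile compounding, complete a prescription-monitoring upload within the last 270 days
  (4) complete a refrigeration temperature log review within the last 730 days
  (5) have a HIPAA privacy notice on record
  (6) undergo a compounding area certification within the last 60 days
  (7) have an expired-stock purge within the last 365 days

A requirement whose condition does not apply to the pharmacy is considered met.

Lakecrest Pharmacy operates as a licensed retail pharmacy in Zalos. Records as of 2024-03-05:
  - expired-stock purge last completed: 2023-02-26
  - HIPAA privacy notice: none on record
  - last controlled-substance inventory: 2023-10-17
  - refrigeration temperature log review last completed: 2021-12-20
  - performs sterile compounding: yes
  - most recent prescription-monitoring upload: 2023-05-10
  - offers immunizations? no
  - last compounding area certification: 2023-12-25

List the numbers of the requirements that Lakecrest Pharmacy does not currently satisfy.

1. condition 'offers immunizations' does not hold → requirement n/a → met
2. controlled-substance inventory 140 days ago vs limit 270 → met
3. condition 'performs sterile compounding' holds; prescription-monitoring upload 300 days ago vs limit 270 → not met
4. refrigeration temperature log review 806 days ago vs limit 730 → not met
5. HIPAA privacy notice absent → not met
6. compounding area certification 71 days ago vs limit 60 → not met
7. expired-stock purge 373 days ago vs limit 365 → not met
Not met: 3, 4, 5, 6, 7

3, 4, 5, 6, 7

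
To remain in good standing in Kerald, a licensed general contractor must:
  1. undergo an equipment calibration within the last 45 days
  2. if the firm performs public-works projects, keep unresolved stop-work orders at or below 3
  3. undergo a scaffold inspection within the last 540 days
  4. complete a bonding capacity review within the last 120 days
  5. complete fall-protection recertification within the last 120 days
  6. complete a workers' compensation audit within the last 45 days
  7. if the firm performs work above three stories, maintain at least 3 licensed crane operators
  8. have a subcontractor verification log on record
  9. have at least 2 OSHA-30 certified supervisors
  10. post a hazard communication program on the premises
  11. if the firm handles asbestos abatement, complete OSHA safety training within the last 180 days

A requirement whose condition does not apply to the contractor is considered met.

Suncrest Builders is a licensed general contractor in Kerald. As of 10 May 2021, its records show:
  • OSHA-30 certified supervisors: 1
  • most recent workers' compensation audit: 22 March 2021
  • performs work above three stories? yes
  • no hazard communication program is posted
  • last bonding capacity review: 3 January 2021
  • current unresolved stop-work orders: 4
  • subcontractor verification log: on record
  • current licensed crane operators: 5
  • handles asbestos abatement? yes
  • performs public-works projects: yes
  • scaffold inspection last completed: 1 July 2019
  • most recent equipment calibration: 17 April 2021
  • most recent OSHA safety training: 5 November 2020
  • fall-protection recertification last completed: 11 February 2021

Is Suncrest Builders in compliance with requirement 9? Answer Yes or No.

No

9. OSHA-30 certified supervisors 1 < 2 → not met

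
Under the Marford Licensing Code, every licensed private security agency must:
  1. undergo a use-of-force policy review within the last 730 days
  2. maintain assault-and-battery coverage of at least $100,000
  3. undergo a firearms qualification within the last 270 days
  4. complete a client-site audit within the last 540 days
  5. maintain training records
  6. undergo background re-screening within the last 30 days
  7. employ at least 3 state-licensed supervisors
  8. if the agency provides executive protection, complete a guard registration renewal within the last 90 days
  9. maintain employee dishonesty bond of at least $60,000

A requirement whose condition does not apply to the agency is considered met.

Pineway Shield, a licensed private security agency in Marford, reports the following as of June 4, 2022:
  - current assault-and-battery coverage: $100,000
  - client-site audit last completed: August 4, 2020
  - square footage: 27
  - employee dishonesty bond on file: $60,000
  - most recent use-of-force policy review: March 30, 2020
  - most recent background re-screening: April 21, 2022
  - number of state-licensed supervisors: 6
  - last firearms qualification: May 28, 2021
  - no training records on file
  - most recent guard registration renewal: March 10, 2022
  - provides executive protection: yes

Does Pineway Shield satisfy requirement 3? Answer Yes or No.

No

3. firearms qualification 372 days ago vs limit 270 → not met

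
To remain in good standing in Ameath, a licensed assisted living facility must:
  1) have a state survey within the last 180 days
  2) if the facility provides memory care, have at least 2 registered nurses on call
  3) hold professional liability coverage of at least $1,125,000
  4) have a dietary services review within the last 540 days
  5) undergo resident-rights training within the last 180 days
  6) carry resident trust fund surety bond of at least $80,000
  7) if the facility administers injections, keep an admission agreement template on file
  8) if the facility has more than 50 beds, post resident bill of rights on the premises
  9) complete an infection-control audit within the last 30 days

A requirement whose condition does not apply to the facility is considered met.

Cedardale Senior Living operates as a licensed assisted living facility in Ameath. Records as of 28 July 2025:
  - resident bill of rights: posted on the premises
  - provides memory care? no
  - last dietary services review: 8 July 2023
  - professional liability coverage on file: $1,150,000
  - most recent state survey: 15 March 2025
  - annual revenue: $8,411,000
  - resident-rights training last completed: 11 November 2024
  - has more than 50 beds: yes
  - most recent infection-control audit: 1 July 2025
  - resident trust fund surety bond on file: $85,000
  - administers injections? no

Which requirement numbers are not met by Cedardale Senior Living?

4, 5

1. state survey 135 days ago vs limit 180 → met
2. condition 'provides memory care' does not hold → requirement n/a → met
3. professional liability coverage $1,150,000 ≥ $1,125,000 → met
4. dietary services review 751 days ago vs limit 540 → not met
5. resident-rights training 259 days ago vs limit 180 → not met
6. resident trust fund surety bond $85,000 ≥ $80,000 → met
7. condition 'administers injections' does not hold → requirement n/a → met
8. condition 'has more than 50 beds' holds; resident bill of rights present → met
9. infection-control audit 27 days ago vs limit 30 → met
Not met: 4, 5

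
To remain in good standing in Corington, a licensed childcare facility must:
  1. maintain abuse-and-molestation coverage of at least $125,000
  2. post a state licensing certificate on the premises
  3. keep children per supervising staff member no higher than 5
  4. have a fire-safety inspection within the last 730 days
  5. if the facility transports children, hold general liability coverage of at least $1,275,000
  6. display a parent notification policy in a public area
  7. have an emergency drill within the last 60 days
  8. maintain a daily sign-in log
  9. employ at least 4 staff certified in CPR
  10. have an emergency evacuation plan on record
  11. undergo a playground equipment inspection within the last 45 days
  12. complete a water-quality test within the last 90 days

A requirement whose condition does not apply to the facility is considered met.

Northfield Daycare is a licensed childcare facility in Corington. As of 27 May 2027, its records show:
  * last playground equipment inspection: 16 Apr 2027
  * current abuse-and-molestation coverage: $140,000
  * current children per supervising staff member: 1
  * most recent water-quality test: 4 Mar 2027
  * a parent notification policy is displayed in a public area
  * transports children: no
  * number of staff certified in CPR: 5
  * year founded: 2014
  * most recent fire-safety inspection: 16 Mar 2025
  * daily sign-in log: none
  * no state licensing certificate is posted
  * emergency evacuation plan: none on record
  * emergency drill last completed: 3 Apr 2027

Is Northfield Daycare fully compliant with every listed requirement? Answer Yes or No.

No

1. abuse-and-molestation coverage $140,000 ≥ $125,000 → met
2. state licensing certificate absent → not met
3. children per supervising staff member 1 ≤ 5 → met
4. fire-safety inspection 802 days ago vs limit 730 → not met
5. condition 'transports children' does not hold → requirement n/a → met
6. parent notification policy present → met
7. emergency drill 54 days ago vs limit 60 → met
8. daily sign-in log absent → not met
9. staff certified in CPR 5 ≥ 4 → met
10. emergency evacuation plan absent → not met
11. playground equipment inspection 41 days ago vs limit 45 → met
12. water-quality test 84 days ago vs limit 90 → met
Not met: 2, 4, 8, 10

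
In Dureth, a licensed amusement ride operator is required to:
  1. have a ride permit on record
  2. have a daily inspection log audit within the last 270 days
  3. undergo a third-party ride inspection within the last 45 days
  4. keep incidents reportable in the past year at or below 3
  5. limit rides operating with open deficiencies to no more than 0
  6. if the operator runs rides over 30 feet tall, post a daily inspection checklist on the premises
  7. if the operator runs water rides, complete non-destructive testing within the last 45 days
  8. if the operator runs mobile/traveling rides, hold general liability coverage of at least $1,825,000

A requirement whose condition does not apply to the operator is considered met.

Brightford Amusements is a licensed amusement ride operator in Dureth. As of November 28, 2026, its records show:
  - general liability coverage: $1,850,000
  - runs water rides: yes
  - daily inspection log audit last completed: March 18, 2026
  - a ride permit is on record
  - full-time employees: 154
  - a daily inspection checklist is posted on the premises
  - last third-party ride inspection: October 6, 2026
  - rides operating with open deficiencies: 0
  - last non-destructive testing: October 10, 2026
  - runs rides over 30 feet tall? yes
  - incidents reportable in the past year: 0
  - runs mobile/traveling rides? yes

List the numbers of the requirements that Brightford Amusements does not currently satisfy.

1. ride permit present → met
2. daily inspection log audit 255 days ago vs limit 270 → met
3. third-party ride inspection 53 days ago vs limit 45 → not met
4. incidents reportable in the past year 0 ≤ 3 → met
5. rides operating with open deficiencies 0 ≤ 0 → met
6. condition 'runs rides over 30 feet tall' holds; daily inspection checklist present → met
7. condition 'runs water rides' holds; non-destructive testing 49 days ago vs limit 45 → not met
8. condition 'runs mobile/traveling rides' holds; general liability coverage $1,850,000 ≥ $1,825,000 → met
Not met: 3, 7

3, 7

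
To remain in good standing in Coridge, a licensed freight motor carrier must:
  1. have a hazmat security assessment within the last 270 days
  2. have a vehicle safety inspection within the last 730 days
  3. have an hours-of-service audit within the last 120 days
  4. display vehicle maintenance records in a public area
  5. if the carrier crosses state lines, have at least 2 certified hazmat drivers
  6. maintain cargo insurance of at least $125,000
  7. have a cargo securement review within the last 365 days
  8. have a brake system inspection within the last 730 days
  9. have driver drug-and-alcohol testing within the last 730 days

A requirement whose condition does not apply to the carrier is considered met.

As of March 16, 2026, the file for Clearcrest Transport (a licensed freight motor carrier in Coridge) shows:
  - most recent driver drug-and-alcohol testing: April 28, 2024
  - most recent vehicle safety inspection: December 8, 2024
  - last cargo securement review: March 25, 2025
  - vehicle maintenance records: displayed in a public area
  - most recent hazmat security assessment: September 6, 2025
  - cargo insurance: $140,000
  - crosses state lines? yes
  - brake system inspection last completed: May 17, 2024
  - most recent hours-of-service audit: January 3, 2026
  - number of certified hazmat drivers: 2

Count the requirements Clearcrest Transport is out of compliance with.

0

1. hazmat security assessment 191 days ago vs limit 270 → met
2. vehicle safety inspection 463 days ago vs limit 730 → met
3. hours-of-service audit 72 days ago vs limit 120 → met
4. vehicle maintenance records present → met
5. condition 'crosses state lines' holds; certified hazmat drivers 2 ≥ 2 → met
6. cargo insurance $140,000 ≥ $125,000 → met
7. cargo securement review 356 days ago vs limit 365 → met
8. brake system inspection 668 days ago vs limit 730 → met
9. driver drug-and-alcohol testing 687 days ago vs limit 730 → met
Not met: 0 of 9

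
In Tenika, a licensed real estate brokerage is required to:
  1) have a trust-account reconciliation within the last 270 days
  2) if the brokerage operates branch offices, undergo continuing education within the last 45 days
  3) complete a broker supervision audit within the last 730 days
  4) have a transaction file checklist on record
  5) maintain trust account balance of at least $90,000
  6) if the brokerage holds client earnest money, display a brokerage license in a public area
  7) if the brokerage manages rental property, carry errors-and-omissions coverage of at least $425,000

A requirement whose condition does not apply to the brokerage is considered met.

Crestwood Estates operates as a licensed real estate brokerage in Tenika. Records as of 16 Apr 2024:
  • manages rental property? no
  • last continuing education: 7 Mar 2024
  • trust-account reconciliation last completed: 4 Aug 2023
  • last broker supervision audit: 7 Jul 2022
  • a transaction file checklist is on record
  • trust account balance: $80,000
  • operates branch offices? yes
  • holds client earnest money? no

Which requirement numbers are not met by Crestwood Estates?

5

1. trust-account reconciliation 256 days ago vs limit 270 → met
2. condition 'operates branch offices' holds; continuing education 40 days ago vs limit 45 → met
3. broker supervision audit 649 days ago vs limit 730 → met
4. transaction file checklist present → met
5. trust account balance $80,000 < $90,000 → not met
6. condition 'holds client earnest money' does not hold → requirement n/a → met
7. condition 'manages rental property' does not hold → requirement n/a → met
Not met: 5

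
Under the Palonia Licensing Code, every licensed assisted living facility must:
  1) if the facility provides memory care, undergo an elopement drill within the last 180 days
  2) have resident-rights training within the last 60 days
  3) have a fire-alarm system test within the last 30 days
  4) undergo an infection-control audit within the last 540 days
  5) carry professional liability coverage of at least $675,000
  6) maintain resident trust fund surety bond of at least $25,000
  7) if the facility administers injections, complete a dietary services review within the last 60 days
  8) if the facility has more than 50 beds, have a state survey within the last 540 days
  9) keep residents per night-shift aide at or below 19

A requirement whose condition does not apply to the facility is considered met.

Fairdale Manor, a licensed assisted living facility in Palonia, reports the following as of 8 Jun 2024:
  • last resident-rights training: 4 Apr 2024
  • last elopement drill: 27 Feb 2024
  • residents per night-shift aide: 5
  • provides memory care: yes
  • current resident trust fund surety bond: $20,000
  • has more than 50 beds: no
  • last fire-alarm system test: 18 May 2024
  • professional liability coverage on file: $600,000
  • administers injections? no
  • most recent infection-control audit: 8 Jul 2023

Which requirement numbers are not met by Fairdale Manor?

2, 5, 6

1. condition 'provides memory care' holds; elopement drill 102 days ago vs limit 180 → met
2. resident-rights training 65 days ago vs limit 60 → not met
3. fire-alarm system test 21 days ago vs limit 30 → met
4. infection-control audit 336 days ago vs limit 540 → met
5. professional liability coverage $600,000 < $675,000 → not met
6. resident trust fund surety bond $20,000 < $25,000 → not met
7. condition 'administers injections' does not hold → requirement n/a → met
8. condition 'has more than 50 beds' does not hold → requirement n/a → met
9. residents per night-shift aide 5 ≤ 19 → met
Not met: 2, 5, 6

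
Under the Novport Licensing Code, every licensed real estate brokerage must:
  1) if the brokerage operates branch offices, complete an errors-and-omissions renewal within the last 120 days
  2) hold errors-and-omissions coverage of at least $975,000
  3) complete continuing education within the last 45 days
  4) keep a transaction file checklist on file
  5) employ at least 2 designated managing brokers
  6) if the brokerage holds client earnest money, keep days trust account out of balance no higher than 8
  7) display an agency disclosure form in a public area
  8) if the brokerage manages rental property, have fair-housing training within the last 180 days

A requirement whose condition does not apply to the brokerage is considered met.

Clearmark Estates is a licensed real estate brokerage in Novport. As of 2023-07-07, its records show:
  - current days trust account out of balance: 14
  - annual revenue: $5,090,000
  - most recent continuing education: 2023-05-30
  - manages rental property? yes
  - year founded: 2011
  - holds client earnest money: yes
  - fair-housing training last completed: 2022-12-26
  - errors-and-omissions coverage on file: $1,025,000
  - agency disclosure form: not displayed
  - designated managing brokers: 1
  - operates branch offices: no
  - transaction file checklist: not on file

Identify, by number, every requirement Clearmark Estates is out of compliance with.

4, 5, 6, 7, 8

1. condition 'operates branch offices' does not hold → requirement n/a → met
2. errors-and-omissions coverage $1,025,000 ≥ $975,000 → met
3. continuing education 38 days ago vs limit 45 → met
4. transaction file checklist absent → not met
5. designated managing brokers 1 < 2 → not met
6. condition 'holds client earnest money' holds; days trust account out of balance 14 > 8 → not met
7. agency disclosure form absent → not met
8. condition 'manages rental property' holds; fair-housing training 193 days ago vs limit 180 → not met
Not met: 4, 5, 6, 7, 8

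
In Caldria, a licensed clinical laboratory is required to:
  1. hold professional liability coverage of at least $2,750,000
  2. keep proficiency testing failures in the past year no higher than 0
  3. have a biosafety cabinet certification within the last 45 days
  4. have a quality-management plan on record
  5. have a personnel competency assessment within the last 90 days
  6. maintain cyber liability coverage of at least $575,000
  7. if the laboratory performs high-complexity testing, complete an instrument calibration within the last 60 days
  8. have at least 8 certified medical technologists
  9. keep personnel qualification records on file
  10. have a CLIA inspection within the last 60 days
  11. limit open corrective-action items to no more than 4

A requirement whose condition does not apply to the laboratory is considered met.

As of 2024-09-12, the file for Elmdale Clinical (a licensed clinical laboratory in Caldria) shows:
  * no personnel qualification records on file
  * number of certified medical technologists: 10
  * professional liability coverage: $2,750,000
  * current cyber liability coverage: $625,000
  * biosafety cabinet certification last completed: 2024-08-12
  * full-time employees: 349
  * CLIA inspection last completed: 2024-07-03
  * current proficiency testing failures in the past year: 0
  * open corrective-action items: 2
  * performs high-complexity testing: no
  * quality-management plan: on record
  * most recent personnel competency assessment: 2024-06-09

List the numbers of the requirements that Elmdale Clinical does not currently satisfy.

5, 9, 10

1. professional liability coverage $2,750,000 ≥ $2,750,000 → met
2. proficiency testing failures in the past year 0 ≤ 0 → met
3. biosafety cabinet certification 31 days ago vs limit 45 → met
4. quality-management plan present → met
5. personnel competency assessment 95 days ago vs limit 90 → not met
6. cyber liability coverage $625,000 ≥ $575,000 → met
7. condition 'performs high-complexity testing' does not hold → requirement n/a → met
8. certified medical technologists 10 ≥ 8 → met
9. personnel qualification records absent → not met
10. CLIA inspection 71 days ago vs limit 60 → not met
11. open corrective-action items 2 ≤ 4 → met
Not met: 5, 9, 10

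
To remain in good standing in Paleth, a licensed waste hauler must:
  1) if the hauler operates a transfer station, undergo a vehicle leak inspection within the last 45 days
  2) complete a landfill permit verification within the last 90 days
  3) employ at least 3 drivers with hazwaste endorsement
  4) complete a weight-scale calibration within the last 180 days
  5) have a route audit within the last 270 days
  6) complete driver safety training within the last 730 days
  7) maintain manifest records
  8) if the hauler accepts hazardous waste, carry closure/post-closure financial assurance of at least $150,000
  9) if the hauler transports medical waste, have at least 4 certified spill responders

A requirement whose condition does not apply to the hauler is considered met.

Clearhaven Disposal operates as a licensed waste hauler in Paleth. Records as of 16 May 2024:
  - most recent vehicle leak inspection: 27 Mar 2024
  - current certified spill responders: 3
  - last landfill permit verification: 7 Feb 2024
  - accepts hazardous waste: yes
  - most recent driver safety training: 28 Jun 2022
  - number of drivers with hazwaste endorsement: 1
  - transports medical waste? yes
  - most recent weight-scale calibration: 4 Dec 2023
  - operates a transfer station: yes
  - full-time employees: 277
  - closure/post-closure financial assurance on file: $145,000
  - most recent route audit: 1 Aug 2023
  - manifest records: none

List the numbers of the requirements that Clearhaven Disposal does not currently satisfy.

1. condition 'operates a transfer station' holds; vehicle leak inspection 50 days ago vs limit 45 → not met
2. landfill permit verification 99 days ago vs limit 90 → not met
3. drivers with hazwaste endorsement 1 < 3 → not met
4. weight-scale calibration 164 days ago vs limit 180 → met
5. route audit 289 days ago vs limit 270 → not met
6. driver safety training 688 days ago vs limit 730 → met
7. manifest records absent → not met
8. condition 'accepts hazardous waste' holds; closure/post-closure financial assurance $145,000 < $150,000 → not met
9. condition 'transports medical waste' holds; certified spill responders 3 < 4 → not met
Not met: 1, 2, 3, 5, 7, 8, 9

1, 2, 3, 5, 7, 8, 9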